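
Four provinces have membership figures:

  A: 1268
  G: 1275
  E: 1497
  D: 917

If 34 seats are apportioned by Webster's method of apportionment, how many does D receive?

Standard divisor 4957/34 ≈ 145.794; standard quotas: A 8.697, G 8.745, E 10.268, D 6.290.
Rounding to the nearest integer gives A 9, G 9, E 10, D 6 — total 34, matching the house size, so no adjustment is needed.
D receives 6.

6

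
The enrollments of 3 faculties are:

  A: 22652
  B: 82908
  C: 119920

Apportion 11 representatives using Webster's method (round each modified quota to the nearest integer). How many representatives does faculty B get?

Standard divisor 225480/11 ≈ 20498.182; standard quotas: A 1.105, B 4.045, C 5.850.
Rounding to the nearest integer gives A 1, B 4, C 6 — total 11, matching the house size, so no adjustment is needed.
B receives 4.

4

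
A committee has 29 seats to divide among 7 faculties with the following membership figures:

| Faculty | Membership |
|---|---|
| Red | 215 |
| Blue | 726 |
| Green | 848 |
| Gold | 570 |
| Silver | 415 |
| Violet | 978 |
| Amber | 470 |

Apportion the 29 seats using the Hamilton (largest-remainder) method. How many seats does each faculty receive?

Standard divisor: 4222 ÷ 29 ≈ 145.586.
Standard quotas: Red 1.477, Blue 4.987, Green 5.825, Gold 3.915, Silver 2.851, Violet 6.718, Amber 3.228.
Lower quotas: Red 1, Blue 4, Green 5, Gold 3, Silver 2, Violet 6, Amber 3 (sum 24, leaving 5 seats).
Remainders in descending order: Blue 0.987, Gold 0.915, Silver 0.851, Green 0.825, Violet 0.718, Red 0.477, Amber 0.228.
The surplus seats go to Blue, Gold, Silver, Green, Violet.

Red 1, Blue 5, Green 6, Gold 4, Silver 3, Violet 7, Amber 3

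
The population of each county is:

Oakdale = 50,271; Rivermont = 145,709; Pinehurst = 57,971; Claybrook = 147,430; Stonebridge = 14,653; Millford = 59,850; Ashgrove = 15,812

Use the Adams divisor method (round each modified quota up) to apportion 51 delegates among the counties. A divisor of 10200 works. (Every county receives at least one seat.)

Oakdale 5; Rivermont 15; Pinehurst 6; Claybrook 15; Stonebridge 2; Millford 6; Ashgrove 2

With modified divisor 10200: modified quotas Oakdale 4.929, Rivermont 14.285, Pinehurst 5.683, Claybrook 14.454, Stonebridge 1.437, Millford 5.868, Ashgrove 1.550.
Rounding up: Oakdale 5, Rivermont 15, Pinehurst 6, Claybrook 15, Stonebridge 2, Millford 6, Ashgrove 2 (total 51).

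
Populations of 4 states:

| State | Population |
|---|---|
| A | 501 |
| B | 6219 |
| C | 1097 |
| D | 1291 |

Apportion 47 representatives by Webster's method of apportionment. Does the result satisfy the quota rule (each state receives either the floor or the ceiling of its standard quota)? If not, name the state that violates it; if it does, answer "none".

B

Standard quotas: A 2.585, B 32.092, C 5.661, D 6.662.
Webster allocation: A 3, B 31, C 6, D 7.
B has quota 32.092 (lower 32, upper 33) but receives 31 — outside the quota interval.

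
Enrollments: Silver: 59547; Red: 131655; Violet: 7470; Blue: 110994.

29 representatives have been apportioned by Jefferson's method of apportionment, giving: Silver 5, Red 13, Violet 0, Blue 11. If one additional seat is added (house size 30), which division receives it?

Silver

Priority for the next seat is population ÷ (current seats + 1).
Priorities: Silver 9924.500, Red 9403.929, Violet 7470.000, Blue 9249.500.
Highest priority: Silver.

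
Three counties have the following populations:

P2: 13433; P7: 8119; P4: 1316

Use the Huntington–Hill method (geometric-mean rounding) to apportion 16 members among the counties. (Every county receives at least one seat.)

With divisor 1449: modified quotas P2 9.271, P7 5.603, P4 0.908.
Geometric-mean thresholds: P2 √(9·10)=9.487, P7 √(5·6)=5.477, P4 (min 1).
Each quota rounded against its threshold gives P2 9, P7 6, P4 1 (total 16).

P2=9, P7=6, P4=1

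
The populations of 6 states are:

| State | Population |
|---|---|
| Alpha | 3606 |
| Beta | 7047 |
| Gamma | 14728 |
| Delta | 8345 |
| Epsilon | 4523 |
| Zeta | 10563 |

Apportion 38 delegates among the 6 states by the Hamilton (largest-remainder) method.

Alpha=3; Beta=5; Gamma=11; Delta=7; Epsilon=4; Zeta=8

Total 48812; standard divisor 48812/38 ≈ 1284.526.
Standard quotas: Alpha 2.8073, Beta 5.4861, Gamma 11.4657, Delta 6.4966, Epsilon 3.5211, Zeta 8.2233.
Lower quotas: Alpha 2, Beta 5, Gamma 11, Delta 6, Epsilon 3, Zeta 8 (sum 35, leaving 3 seats).
Remainders in descending order: Alpha 0.8073, Epsilon 0.5211, Delta 0.4966, Beta 0.4861, Gamma 0.4657, Zeta 0.2233.
Largest remainders: Alpha, Epsilon, Delta receive the extra seats.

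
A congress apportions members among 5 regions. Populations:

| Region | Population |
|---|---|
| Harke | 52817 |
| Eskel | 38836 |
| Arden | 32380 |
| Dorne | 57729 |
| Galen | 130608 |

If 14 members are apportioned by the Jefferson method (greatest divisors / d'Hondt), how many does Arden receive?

Standard divisor 312370/14 ≈ 22312.143; standard quotas: Harke 2.367, Eskel 1.741, Arden 1.451, Dorne 2.587, Galen 5.854.
Rounding down gives 2, 1, 1, 2, 5 = 11 seats, so the divisor must be adjusted.
With modified divisor 19000: modified quotas Harke 2.780, Eskel 2.044, Arden 1.704, Dorne 3.038, Galen 6.874.
Rounding down: Harke 2, Eskel 2, Arden 1, Dorne 3, Galen 6 (total 14).
Arden receives 1.

1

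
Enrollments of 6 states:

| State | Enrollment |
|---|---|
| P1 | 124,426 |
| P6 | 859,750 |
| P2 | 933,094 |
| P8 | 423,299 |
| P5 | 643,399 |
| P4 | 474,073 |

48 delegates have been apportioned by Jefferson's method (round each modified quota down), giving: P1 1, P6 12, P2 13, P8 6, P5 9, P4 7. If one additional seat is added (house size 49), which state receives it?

P2

Priority for the next seat is population ÷ (current seats + 1).
Priorities: P1 62213.000, P6 66134.615, P2 66649.571, P8 60471.286, P5 64339.900, P4 59259.125.
Highest priority: P2.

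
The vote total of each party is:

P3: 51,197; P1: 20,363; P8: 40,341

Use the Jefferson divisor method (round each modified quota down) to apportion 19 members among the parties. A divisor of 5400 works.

P3 9; P1 3; P8 7

With modified divisor 5400: modified quotas P3 9.481, P1 3.771, P8 7.471.
Rounding down: P3 9, P1 3, P8 7 (total 19).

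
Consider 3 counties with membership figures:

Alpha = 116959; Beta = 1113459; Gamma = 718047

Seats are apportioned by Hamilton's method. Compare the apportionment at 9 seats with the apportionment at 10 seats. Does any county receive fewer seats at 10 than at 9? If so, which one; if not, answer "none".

Alpha

At 9 seats: Alpha 1, Beta 5, Gamma 3.
At 10 seats: Alpha 0, Beta 6, Gamma 4.
Alpha drops from 1 to 0.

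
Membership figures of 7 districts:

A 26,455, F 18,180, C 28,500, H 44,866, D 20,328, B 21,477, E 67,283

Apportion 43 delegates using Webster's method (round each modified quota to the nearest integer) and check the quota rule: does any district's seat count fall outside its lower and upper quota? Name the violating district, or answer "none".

Standard quotas: A 5.009, F 3.442, C 5.397, H 8.496, D 3.849, B 4.067, E 12.740.
Webster allocation: A 5, F 3, C 5, H 9, D 4, B 4, E 13.
Every allocation lies between the lower and upper quota.

none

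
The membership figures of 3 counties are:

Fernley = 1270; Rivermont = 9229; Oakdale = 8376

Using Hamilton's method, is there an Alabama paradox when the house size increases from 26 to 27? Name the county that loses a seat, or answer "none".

none

At 26 seats: Fernley 2, Rivermont 13, Oakdale 11.
At 27 seats: Fernley 2, Rivermont 13, Oakdale 12.
No county's allocation decreased.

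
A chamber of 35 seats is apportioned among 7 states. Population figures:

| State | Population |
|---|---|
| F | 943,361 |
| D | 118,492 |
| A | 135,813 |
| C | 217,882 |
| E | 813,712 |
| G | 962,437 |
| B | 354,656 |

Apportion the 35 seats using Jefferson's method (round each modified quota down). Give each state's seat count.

F: 10, D: 1, A: 1, C: 2, E: 8, G: 10, B: 3

Standard divisor 3546353/35 ≈ 101324.371; standard quotas: F 9.310, D 1.169, A 1.340, C 2.150, E 8.031, G 9.499, B 3.500.
Rounding down gives 9, 1, 1, 2, 8, 9, 3 = 33 seats, so the divisor must be adjusted.
With modified divisor 92400: modified quotas F 10.210, D 1.282, A 1.470, C 2.358, E 8.806, G 10.416, B 3.838.
Rounding down: F 10, D 1, A 1, C 2, E 8, G 10, B 3 (total 35).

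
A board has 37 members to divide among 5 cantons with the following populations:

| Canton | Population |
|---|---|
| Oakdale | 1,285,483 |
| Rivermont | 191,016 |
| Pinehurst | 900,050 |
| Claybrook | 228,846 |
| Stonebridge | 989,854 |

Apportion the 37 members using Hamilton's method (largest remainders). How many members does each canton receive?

Standard divisor: 3595249 ÷ 37 ≈ 97168.892.
Standard quotas: Oakdale 13.2294, Rivermont 1.9658, Pinehurst 9.2627, Claybrook 2.3551, Stonebridge 10.1869.
Lower quotas: Oakdale 13, Rivermont 1, Pinehurst 9, Claybrook 2, Stonebridge 10 (sum 35, leaving 2 seats).
Remainders in descending order: Rivermont 0.9658, Claybrook 0.3551, Pinehurst 0.2627, Oakdale 0.2294, Stonebridge 0.1869.
The surplus seats go to Rivermont, Claybrook.

Oakdale 13, Rivermont 2, Pinehurst 9, Claybrook 3, Stonebridge 10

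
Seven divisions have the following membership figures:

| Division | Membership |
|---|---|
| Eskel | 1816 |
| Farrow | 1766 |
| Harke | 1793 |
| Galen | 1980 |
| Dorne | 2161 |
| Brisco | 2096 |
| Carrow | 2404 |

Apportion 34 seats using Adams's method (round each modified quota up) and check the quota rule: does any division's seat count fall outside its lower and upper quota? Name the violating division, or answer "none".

none

Standard quotas: Eskel 4.405, Farrow 4.284, Harke 4.349, Galen 4.803, Dorne 5.242, Brisco 5.084, Carrow 5.832.
Adams allocation: Eskel 5, Farrow 4, Harke 4, Galen 5, Dorne 5, Brisco 5, Carrow 6.
Every allocation lies between the lower and upper quota.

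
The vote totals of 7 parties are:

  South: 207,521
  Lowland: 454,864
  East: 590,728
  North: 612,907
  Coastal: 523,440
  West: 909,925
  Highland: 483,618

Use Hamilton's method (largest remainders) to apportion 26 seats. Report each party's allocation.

South: 2; Lowland: 3; East: 4; North: 4; Coastal: 4; West: 6; Highland: 3

Total 3783003; standard divisor 3783003/26 ≈ 145500.115.
Standard quotas: South 1.4263, Lowland 3.1262, East 4.0600, North 4.2124, Coastal 3.5975, West 6.2538, Highland 3.3238.
Lower quotas: South 1, Lowland 3, East 4, North 4, Coastal 3, West 6, Highland 3 (sum 24, leaving 2 seats).
Remainders in descending order: Coastal 0.5975, South 0.4263, Highland 0.3238, West 0.2538, North 0.2124, Lowland 0.1262, East 0.0600.
Largest remainders: Coastal, South receive the extra seats.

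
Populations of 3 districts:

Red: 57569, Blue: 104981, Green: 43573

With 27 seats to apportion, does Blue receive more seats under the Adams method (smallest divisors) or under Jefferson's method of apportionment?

Adams: Red 8, Blue 13, Green 6.
Jefferson: Red 7, Blue 14, Green 6.
Blue gets 13 under Adams and 14 under Jefferson.

Jefferson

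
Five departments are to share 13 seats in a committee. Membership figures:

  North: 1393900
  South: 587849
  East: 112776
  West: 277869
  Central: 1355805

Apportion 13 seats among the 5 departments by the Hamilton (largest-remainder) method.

North: 5, South: 2, East: 0, West: 1, Central: 5

The standard divisor is 3728199/13 ≈ 286784.538.
Standard quotas: North 4.8604, South 2.0498, East 0.3932, West 0.9689, Central 4.7276.
Lower quotas: North 4, South 2, East 0, West 0, Central 4 (sum 10, leaving 3 seats).
Remainders in descending order: West 0.9689, North 0.8604, Central 0.7276, East 0.3932, South 0.0498.
Largest remainders: West, North, Central receive the extra seats.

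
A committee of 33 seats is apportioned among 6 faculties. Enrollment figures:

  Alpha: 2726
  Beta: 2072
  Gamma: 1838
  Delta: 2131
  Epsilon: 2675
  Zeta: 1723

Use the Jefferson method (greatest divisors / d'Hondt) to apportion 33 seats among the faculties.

Standard divisor 13165/33 ≈ 398.939; standard quotas: Alpha 6.833, Beta 5.194, Gamma 4.607, Delta 5.342, Epsilon 6.705, Zeta 4.319.
Rounding down gives 6, 5, 4, 5, 6, 4 = 30 seats, so the divisor must be adjusted.
With modified divisor 360: modified quotas Alpha 7.572, Beta 5.756, Gamma 5.106, Delta 5.919, Epsilon 7.431, Zeta 4.786.
Rounding down: Alpha 7, Beta 5, Gamma 5, Delta 5, Epsilon 7, Zeta 4 (total 33).

Alpha=7, Beta=5, Gamma=5, Delta=5, Epsilon=7, Zeta=4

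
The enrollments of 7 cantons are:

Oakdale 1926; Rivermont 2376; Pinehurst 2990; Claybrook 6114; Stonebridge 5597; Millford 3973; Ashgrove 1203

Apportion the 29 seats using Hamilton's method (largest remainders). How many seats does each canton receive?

Standard divisor: 24179 ÷ 29 ≈ 833.759.
Standard quotas: Oakdale 2.3100, Rivermont 2.8497, Pinehurst 3.5862, Claybrook 7.3331, Stonebridge 6.7130, Millford 4.7652, Ashgrove 1.4429.
Lower quotas: Oakdale 2, Rivermont 2, Pinehurst 3, Claybrook 7, Stonebridge 6, Millford 4, Ashgrove 1 (sum 25, leaving 4 seats).
Remainders in descending order: Rivermont 0.8497, Millford 0.7652, Stonebridge 0.7130, Pinehurst 0.5862, Ashgrove 0.4429, Claybrook 0.3331, Oakdale 0.3100.
Largest remainders: Rivermont, Millford, Stonebridge, Pinehurst receive the extra seats.

Oakdale 2, Rivermont 3, Pinehurst 4, Claybrook 7, Stonebridge 7, Millford 5, Ashgrove 1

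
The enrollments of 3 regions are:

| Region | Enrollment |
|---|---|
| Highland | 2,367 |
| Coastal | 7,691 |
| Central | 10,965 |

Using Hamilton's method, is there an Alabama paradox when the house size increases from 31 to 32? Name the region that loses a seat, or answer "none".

Highland

At 31 seats: Highland 4, Coastal 11, Central 16.
At 32 seats: Highland 3, Coastal 12, Central 17.
Highland drops from 4 to 3.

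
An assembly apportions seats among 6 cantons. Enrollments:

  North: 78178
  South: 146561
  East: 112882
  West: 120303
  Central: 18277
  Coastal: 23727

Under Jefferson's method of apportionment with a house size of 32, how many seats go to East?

Standard divisor 499928/32 ≈ 15622.75; standard quotas: North 5.004, South 9.381, East 7.225, West 7.701, Central 1.170, Coastal 1.519.
Rounding down gives 5, 9, 7, 7, 1, 1 = 30 seats, so the divisor must be adjusted.
With modified divisor 14400: modified quotas North 5.429, South 10.178, East 7.839, West 8.354, Central 1.269, Coastal 1.648.
Rounding down: North 5, South 10, East 7, West 8, Central 1, Coastal 1 (total 32).
East receives 7.

7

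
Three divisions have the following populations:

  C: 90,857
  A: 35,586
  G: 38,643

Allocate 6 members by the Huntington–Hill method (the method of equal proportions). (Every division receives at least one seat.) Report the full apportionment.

With divisor 26776: modified quotas C 3.393, A 1.329, G 1.443.
Geometric-mean thresholds: C √(3·4)=3.464, A √(1·2)=1.414, G √(1·2)=1.414.
Each quota rounded against its threshold gives C 3, A 1, G 2 (total 6).

C=3, A=1, G=2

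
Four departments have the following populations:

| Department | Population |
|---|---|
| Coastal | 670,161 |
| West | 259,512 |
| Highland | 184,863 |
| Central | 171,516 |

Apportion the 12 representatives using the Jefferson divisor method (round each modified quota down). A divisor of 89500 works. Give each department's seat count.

With modified divisor 89500: modified quotas Coastal 7.488, West 2.900, Highland 2.066, Central 1.916.
Rounding down: Coastal 7, West 2, Highland 2, Central 1 (total 12).

Coastal 7, West 2, Highland 2, Central 1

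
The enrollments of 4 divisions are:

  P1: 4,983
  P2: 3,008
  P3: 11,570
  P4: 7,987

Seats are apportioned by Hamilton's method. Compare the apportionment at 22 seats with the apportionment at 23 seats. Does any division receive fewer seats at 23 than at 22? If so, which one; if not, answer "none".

P2

At 22 seats: P1 4, P2 3, P3 9, P4 6.
At 23 seats: P1 4, P2 2, P3 10, P4 7.
P2 drops from 3 to 2.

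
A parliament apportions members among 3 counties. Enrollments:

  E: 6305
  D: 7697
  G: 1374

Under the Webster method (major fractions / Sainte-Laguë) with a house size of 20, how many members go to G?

Standard divisor 15376/20 ≈ 768.8; standard quotas: E 8.201, D 10.012, G 1.787.
Rounding to the nearest integer gives E 8, D 10, G 2 — total 20, matching the house size, so no adjustment is needed.
G receives 2.

2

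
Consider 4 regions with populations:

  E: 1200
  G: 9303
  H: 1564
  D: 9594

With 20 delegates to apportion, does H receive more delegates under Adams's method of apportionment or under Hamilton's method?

Adams

Adams: E 2, G 8, H 2, D 8.
Hamilton: E 1, G 9, H 1, D 9.
H gets 2 under Adams and 1 under Hamilton.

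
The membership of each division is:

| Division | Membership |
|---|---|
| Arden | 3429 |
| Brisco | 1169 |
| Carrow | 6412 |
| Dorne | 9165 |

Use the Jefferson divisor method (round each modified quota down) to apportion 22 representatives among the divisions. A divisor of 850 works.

Arden 4, Brisco 1, Carrow 7, Dorne 10

With modified divisor 850: modified quotas Arden 4.034, Brisco 1.375, Carrow 7.544, Dorne 10.782.
Rounding down: Arden 4, Brisco 1, Carrow 7, Dorne 10 (total 22).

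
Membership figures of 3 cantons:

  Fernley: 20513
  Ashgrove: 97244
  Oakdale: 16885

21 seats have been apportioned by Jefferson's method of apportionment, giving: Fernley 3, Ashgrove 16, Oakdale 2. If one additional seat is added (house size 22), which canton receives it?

Priority for the next seat is population ÷ (current seats + 1).
Priorities: Fernley 5128.250, Ashgrove 5720.235, Oakdale 5628.333.
Highest priority: Ashgrove.

Ashgrove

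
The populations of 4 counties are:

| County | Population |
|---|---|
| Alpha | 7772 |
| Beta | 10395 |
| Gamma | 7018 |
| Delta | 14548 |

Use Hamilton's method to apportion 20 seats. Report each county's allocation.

Standard divisor: 39733 ÷ 20 ≈ 1986.65.
Standard quotas: Alpha 3.9121, Beta 5.2324, Gamma 3.5326, Delta 7.3229.
Lower quotas: Alpha 3, Beta 5, Gamma 3, Delta 7 (sum 18, leaving 2 seats).
Remainders in descending order: Alpha 0.9121, Gamma 0.5326, Delta 0.3229, Beta 0.2324.
Largest remainders: Alpha, Gamma receive the extra seats.

Alpha=4, Beta=5, Gamma=4, Delta=7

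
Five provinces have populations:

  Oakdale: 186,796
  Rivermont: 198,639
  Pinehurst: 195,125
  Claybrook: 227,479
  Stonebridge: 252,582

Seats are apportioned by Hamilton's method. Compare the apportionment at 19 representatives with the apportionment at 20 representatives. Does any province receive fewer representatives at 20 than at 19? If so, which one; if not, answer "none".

none

At 19 seats: Oakdale 3, Rivermont 4, Pinehurst 3, Claybrook 4, Stonebridge 5.
At 20 seats: Oakdale 3, Rivermont 4, Pinehurst 4, Claybrook 4, Stonebridge 5.
No province's allocation decreased.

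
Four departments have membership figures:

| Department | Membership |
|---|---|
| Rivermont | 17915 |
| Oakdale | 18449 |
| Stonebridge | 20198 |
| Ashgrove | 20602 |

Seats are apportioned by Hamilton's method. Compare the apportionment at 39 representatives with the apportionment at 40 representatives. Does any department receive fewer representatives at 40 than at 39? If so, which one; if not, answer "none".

At 39 seats: Rivermont 9, Oakdale 9, Stonebridge 10, Ashgrove 11.
At 40 seats: Rivermont 9, Oakdale 10, Stonebridge 10, Ashgrove 11.
No department's allocation decreased.

none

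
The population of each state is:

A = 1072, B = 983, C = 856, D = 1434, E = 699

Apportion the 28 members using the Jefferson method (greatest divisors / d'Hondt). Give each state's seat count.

Standard divisor 5044/28 ≈ 180.143; standard quotas: A 5.951, B 5.457, C 4.752, D 7.960, E 3.880.
Rounding down gives 5, 5, 4, 7, 3 = 24 seats, so the divisor must be adjusted.
With modified divisor 170: modified quotas A 6.306, B 5.782, C 5.035, D 8.435, E 4.112.
Rounding down: A 6, B 5, C 5, D 8, E 4 (total 28).

A 6; B 5; C 5; D 8; E 4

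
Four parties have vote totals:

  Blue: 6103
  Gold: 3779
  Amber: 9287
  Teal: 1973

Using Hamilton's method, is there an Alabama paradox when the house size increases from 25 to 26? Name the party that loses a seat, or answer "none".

At 25 seats: Blue 7, Gold 5, Amber 11, Teal 2.
At 26 seats: Blue 8, Gold 5, Amber 11, Teal 2.
No party's allocation decreased.

none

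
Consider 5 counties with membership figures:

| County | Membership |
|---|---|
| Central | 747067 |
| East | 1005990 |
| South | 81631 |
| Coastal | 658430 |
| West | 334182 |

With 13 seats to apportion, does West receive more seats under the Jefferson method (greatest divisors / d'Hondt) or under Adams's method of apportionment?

Jefferson: Central 4, East 5, South 0, Coastal 3, West 1.
Adams: Central 3, East 4, South 1, Coastal 3, West 2.
West gets 1 under Jefferson and 2 under Adams.

Adams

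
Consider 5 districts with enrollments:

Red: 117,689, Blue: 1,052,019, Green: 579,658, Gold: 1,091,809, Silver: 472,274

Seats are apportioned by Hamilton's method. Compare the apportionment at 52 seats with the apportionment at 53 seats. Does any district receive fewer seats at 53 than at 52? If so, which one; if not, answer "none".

At 52 seats: Red 2, Blue 17, Green 9, Gold 17, Silver 7.
At 53 seats: Red 2, Blue 17, Green 9, Gold 17, Silver 8.
No district's allocation decreased.

none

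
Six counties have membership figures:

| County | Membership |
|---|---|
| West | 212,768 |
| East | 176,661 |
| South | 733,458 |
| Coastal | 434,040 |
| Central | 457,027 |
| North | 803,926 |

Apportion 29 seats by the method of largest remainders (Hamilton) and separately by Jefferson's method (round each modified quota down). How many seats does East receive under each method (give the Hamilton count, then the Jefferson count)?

Hamilton: West 2, East 2, South 8, Coastal 4, Central 5, North 8.
Jefferson: West 2, East 1, South 8, Coastal 4, Central 5, North 9.
East gets 2 under Hamilton and 1 under Jefferson.

2 and 1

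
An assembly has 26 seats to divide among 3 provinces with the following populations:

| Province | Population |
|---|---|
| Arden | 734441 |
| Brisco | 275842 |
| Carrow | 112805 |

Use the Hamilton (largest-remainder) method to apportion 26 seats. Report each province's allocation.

Arden=17; Brisco=6; Carrow=3

Standard divisor: 1123088 ÷ 26 ≈ 43195.692.
Standard quotas: Arden 17.0026, Brisco 6.3859, Carrow 2.6115.
Lower quotas: Arden 17, Brisco 6, Carrow 2 (sum 25, leaving 1 seat).
Remainders in descending order: Carrow 0.6115, Brisco 0.3859, Arden 0.0026.
Largest remainder: Carrow receives the extra seat.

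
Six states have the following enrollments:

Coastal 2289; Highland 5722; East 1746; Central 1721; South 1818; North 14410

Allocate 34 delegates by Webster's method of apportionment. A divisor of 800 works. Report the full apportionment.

Coastal: 3; Highland: 7; East: 2; Central: 2; South: 2; North: 18

With modified divisor 800: modified quotas Coastal 2.861, Highland 7.152, East 2.183, Central 2.151, South 2.272, North 18.012.
Rounding to the nearest integer: Coastal 3, Highland 7, East 2, Central 2, South 2, North 18 (total 34).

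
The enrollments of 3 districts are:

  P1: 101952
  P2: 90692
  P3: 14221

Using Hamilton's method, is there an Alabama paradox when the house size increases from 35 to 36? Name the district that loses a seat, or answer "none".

At 35 seats: P1 17, P2 15, P3 3.
At 36 seats: P1 18, P2 16, P3 2.
P3 drops from 3 to 2.

P3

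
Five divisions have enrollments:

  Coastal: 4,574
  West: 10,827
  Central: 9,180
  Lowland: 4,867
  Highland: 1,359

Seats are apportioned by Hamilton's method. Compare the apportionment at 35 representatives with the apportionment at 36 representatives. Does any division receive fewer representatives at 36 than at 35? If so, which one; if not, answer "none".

Highland

At 35 seats: Coastal 5, West 12, Central 10, Lowland 6, Highland 2.
At 36 seats: Coastal 5, West 13, Central 11, Lowland 6, Highland 1.
Highland drops from 2 to 1.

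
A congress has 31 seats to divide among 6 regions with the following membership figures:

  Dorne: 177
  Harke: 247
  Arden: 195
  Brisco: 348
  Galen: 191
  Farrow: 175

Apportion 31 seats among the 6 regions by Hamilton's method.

The standard divisor is 1333/31 = 43.
Standard quotas: Dorne 4.116, Harke 5.744, Arden 4.535, Brisco 8.093, Galen 4.442, Farrow 4.070.
Lower quotas: Dorne 4, Harke 5, Arden 4, Brisco 8, Galen 4, Farrow 4 (sum 29, leaving 2 seats).
Remainders in descending order: Harke 0.744, Arden 0.535, Galen 0.442, Dorne 0.116, Brisco 0.093, Farrow 0.070.
The surplus seats go to Harke, Arden.

Dorne 4, Harke 6, Arden 5, Brisco 8, Galen 4, Farrow 4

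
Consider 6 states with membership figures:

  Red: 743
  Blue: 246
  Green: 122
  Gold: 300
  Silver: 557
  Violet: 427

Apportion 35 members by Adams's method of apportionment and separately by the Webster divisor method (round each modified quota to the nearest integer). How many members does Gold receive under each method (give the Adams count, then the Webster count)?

Adams: Red 10, Blue 4, Green 2, Gold 5, Silver 8, Violet 6.
Webster: Red 11, Blue 4, Green 2, Gold 4, Silver 8, Violet 6.
Gold gets 5 under Adams and 4 under Webster.

5 and 4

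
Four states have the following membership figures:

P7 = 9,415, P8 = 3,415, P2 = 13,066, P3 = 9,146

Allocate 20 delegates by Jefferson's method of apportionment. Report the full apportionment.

P7 5, P8 2, P2 8, P3 5

Standard divisor 35042/20 ≈ 1752.1; standard quotas: P7 5.374, P8 1.949, P2 7.457, P3 5.220.
Rounding down gives 5, 1, 7, 5 = 18 seats, so the divisor must be adjusted.
With modified divisor 1600: modified quotas P7 5.884, P8 2.134, P2 8.166, P3 5.716.
Rounding down: P7 5, P8 2, P2 8, P3 5 (total 20).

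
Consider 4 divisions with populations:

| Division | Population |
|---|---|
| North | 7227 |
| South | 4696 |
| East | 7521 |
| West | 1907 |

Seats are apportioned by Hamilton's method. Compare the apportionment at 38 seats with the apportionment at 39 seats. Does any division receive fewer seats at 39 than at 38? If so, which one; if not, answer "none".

West

At 38 seats: North 13, South 8, East 13, West 4.
At 39 seats: North 13, South 9, East 14, West 3.
West drops from 4 to 3.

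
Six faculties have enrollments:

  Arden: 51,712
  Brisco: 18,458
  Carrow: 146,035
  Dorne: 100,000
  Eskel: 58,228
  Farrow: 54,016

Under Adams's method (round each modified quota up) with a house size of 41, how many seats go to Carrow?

14

Standard divisor 428449/41 ≈ 10449.976; standard quotas: Arden 4.949, Brisco 1.766, Carrow 13.975, Dorne 9.569, Eskel 5.572, Farrow 5.169.
Rounding up gives 5, 2, 14, 10, 6, 6 = 43 seats, so the divisor must be adjusted.
With modified divisor 11200: modified quotas Arden 4.617, Brisco 1.648, Carrow 13.039, Dorne 8.929, Eskel 5.199, Farrow 4.823.
Rounding up: Arden 5, Brisco 2, Carrow 14, Dorne 9, Eskel 6, Farrow 5 (total 41).
Carrow receives 14.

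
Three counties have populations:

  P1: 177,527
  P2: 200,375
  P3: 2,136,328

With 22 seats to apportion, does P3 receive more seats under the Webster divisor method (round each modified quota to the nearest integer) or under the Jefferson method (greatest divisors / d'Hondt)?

Webster: P1 2, P2 2, P3 18.
Jefferson: P1 1, P2 1, P3 20.
P3 gets 18 under Webster and 20 under Jefferson.

Jefferson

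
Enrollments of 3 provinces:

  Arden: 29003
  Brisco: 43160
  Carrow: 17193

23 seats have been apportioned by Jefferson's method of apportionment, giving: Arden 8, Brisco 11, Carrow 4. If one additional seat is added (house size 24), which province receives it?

Brisco

Priority for the next seat is population ÷ (current seats + 1).
Priorities: Arden 3222.556, Brisco 3596.667, Carrow 3438.600.
Highest priority: Brisco.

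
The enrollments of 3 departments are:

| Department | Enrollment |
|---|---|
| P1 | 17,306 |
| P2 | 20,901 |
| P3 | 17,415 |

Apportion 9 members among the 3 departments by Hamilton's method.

P1 3, P2 3, P3 3

Standard divisor: 55622 ÷ 9 ≈ 6180.222.
Standard quotas: P1 2.8002, P2 3.3819, P3 2.8179.
Lower quotas: P1 2, P2 3, P3 2 (sum 7, leaving 2 seats).
Remainders in descending order: P3 0.8179, P1 0.8002, P2 0.3819.
The surplus seats go to P3, P1.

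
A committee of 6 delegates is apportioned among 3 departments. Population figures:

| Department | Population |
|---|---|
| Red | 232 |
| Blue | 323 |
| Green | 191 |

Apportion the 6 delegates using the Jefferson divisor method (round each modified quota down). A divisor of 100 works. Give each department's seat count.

Red: 2, Blue: 3, Green: 1

With modified divisor 100: modified quotas Red 2.320, Blue 3.230, Green 1.910.
Rounding down: Red 2, Blue 3, Green 1 (total 6).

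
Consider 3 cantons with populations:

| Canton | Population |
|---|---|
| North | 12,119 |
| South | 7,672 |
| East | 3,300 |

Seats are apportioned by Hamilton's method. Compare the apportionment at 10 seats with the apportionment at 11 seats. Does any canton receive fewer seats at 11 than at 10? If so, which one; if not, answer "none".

At 10 seats: North 5, South 3, East 2.
At 11 seats: North 6, South 4, East 1.
East drops from 2 to 1.

East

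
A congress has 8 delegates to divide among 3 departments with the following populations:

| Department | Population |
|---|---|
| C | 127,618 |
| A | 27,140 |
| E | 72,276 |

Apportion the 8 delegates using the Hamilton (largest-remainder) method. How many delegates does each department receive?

C: 4, A: 1, E: 3

Standard divisor: 227034 ÷ 8 ≈ 28379.25.
Standard quotas: C 4.4969, A 0.9563, E 2.5468.
Lower quotas: C 4, A 0, E 2 (sum 6, leaving 2 seats).
Remainders in descending order: A 0.9563, E 0.5468, C 0.4969.
Largest remainders: A, E receive the extra seats.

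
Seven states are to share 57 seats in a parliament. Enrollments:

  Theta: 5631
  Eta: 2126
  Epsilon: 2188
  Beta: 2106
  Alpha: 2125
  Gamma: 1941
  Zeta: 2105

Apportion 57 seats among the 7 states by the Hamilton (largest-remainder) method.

Theta: 18, Eta: 7, Epsilon: 7, Beta: 6, Alpha: 7, Gamma: 6, Zeta: 6

Standard divisor: 18222 ÷ 57 ≈ 319.684.
Standard quotas: Theta 17.6143, Eta 6.6503, Epsilon 6.8443, Beta 6.5878, Alpha 6.6472, Gamma 6.0716, Zeta 6.5846.
Lower quotas: Theta 17, Eta 6, Epsilon 6, Beta 6, Alpha 6, Gamma 6, Zeta 6 (sum 53, leaving 4 seats).
Remainders in descending order: Epsilon 0.8443, Eta 0.6503, Alpha 0.6472, Theta 0.6143, Beta 0.5878, Zeta 0.5846, Gamma 0.0716.
Largest remainders: Epsilon, Eta, Alpha, Theta receive the extra seats.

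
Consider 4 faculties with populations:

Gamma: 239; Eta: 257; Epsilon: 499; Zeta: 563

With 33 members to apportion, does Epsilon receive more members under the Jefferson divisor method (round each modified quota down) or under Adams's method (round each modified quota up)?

Jefferson: Gamma 5, Eta 5, Epsilon 11, Zeta 12.
Adams: Gamma 5, Eta 6, Epsilon 10, Zeta 12.
Epsilon gets 11 under Jefferson and 10 under Adams.

Jefferson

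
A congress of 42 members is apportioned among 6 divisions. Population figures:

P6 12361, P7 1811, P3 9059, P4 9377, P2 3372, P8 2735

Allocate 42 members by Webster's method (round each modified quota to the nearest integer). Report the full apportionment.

Standard divisor 38715/42 ≈ 921.786; standard quotas: P6 13.410, P7 1.965, P3 9.828, P4 10.173, P2 3.658, P8 2.967.
Rounding to the nearest integer gives P6 13, P7 2, P3 10, P4 10, P2 4, P8 3 — total 42, matching the house size, so no adjustment is needed.

P6: 13; P7: 2; P3: 10; P4: 10; P2: 4; P8: 3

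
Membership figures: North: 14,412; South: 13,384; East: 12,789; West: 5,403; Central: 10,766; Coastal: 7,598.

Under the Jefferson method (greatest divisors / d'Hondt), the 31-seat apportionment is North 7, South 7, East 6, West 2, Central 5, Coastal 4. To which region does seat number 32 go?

Priority for the next seat is population ÷ (current seats + 1).
Priorities: North 1801.500, South 1673.000, East 1827.000, West 1801.000, Central 1794.333, Coastal 1519.600.
Highest priority: East.

East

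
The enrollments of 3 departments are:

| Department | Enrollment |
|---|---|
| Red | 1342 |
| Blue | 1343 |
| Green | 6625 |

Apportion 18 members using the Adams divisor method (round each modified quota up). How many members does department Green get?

Standard divisor 9310/18 ≈ 517.222; standard quotas: Red 2.595, Blue 2.597, Green 12.809.
Rounding up gives 3, 3, 13 = 19 seats, so the divisor must be adjusted.
With modified divisor 600: modified quotas Red 2.237, Blue 2.238, Green 11.042.
Rounding up: Red 3, Blue 3, Green 12 (total 18).
Green receives 12.

12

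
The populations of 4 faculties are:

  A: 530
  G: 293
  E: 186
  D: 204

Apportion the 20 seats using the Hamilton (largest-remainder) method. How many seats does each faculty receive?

A=9; G=5; E=3; D=3

Total 1213; standard divisor 1213/20 ≈ 60.65.
Standard quotas: A 8.739, G 4.831, E 3.067, D 3.364.
Lower quotas: A 8, G 4, E 3, D 3 (sum 18, leaving 2 seats).
Remainders in descending order: G 0.831, A 0.739, D 0.364, E 0.067.
The surplus seats go to G, A.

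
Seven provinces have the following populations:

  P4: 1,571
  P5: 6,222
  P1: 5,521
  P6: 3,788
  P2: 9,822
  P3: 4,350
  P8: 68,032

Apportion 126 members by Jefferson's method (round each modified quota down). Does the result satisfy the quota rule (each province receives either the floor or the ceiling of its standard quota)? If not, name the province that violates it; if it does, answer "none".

P8

Standard quotas: P4 1.993, P5 7.895, P1 7.005, P6 4.806, P2 12.462, P3 5.519, P8 86.319.
Jefferson allocation: P4 2, P5 8, P1 7, P6 4, P2 12, P3 5, P8 88.
P8 has quota 86.319 (lower 86, upper 87) but receives 88 — outside the quota interval.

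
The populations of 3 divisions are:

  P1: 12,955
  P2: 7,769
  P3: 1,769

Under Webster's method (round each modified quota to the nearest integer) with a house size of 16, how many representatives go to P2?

6

Standard divisor 22493/16 ≈ 1405.812; standard quotas: P1 9.215, P2 5.526, P3 1.258.
Rounding to the nearest integer gives P1 9, P2 6, P3 1 — total 16, matching the house size, so no adjustment is needed.
P2 receives 6.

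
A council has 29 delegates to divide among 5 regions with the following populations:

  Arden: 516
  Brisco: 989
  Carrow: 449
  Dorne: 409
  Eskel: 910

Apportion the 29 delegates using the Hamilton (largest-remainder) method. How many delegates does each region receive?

Arden=4; Brisco=9; Carrow=4; Dorne=4; Eskel=8

The standard divisor is 3273/29 ≈ 112.862.
Standard quotas: Arden 4.572, Brisco 8.763, Carrow 3.978, Dorne 3.624, Eskel 8.063.
Lower quotas: Arden 4, Brisco 8, Carrow 3, Dorne 3, Eskel 8 (sum 26, leaving 3 seats).
Remainders in descending order: Carrow 0.978, Brisco 0.763, Dorne 0.624, Arden 0.572, Eskel 0.063.
Largest remainders: Carrow, Brisco, Dorne receive the extra seats.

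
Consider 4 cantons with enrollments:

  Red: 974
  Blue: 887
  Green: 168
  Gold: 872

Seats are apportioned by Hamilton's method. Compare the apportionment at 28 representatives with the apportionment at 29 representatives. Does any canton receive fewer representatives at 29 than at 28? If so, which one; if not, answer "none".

At 28 seats: Red 9, Blue 9, Green 2, Gold 8.
At 29 seats: Red 10, Blue 9, Green 1, Gold 9.
Green drops from 2 to 1.

Green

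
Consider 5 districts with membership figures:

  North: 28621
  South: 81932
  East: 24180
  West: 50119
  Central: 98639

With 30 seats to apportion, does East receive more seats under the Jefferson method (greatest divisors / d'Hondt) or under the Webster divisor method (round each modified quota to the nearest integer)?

Jefferson: North 3, South 9, East 2, West 5, Central 11.
Webster: North 3, South 9, East 3, West 5, Central 10.
East gets 2 under Jefferson and 3 under Webster.

Webster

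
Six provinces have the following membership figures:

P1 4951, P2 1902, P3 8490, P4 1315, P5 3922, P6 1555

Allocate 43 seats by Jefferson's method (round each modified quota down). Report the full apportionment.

Standard divisor 22135/43 ≈ 514.767; standard quotas: P1 9.618, P2 3.695, P3 16.493, P4 2.555, P5 7.619, P6 3.021.
Rounding down gives 9, 3, 16, 2, 7, 3 = 40 seats, so the divisor must be adjusted.
With modified divisor 480: modified quotas P1 10.315, P2 3.962, P3 17.688, P4 2.740, P5 8.171, P6 3.240.
Rounding down: P1 10, P2 3, P3 17, P4 2, P5 8, P6 3 (total 43).

P1: 10, P2: 3, P3: 17, P4: 2, P5: 8, P6: 3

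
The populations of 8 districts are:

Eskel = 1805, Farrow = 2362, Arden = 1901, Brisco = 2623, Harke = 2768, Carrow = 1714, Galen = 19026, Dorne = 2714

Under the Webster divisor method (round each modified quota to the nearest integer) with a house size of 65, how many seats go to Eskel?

Standard divisor 34913/65 ≈ 537.123; standard quotas: Eskel 3.360, Farrow 4.398, Arden 3.539, Brisco 4.883, Harke 5.153, Carrow 3.191, Galen 35.422, Dorne 5.053.
Rounding to the nearest integer gives 3, 4, 4, 5, 5, 3, 35, 5 = 64 seats, so the divisor must be adjusted.
With modified divisor 530: modified quotas Eskel 3.406, Farrow 4.457, Arden 3.587, Brisco 4.949, Harke 5.223, Carrow 3.234, Galen 35.898, Dorne 5.121.
Rounding to the nearest integer: Eskel 3, Farrow 4, Arden 4, Brisco 5, Harke 5, Carrow 3, Galen 36, Dorne 5 (total 65).
Eskel receives 3.

3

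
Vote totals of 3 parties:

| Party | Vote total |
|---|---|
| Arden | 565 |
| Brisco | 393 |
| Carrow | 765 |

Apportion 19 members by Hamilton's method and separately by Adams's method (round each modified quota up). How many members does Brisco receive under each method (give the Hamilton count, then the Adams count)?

4 and 5

Hamilton: Arden 6, Brisco 4, Carrow 9.
Adams: Arden 6, Brisco 5, Carrow 8.
Brisco gets 4 under Hamilton and 5 under Adams.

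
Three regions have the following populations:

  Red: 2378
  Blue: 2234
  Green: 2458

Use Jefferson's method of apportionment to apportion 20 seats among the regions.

Standard divisor 7070/20 ≈ 353.5; standard quotas: Red 6.727, Blue 6.320, Green 6.953.
Rounding down gives 6, 6, 6 = 18 seats, so the divisor must be adjusted.
With modified divisor 330: modified quotas Red 7.206, Blue 6.770, Green 7.448.
Rounding down: Red 7, Blue 6, Green 7 (total 20).

Red: 7, Blue: 6, Green: 7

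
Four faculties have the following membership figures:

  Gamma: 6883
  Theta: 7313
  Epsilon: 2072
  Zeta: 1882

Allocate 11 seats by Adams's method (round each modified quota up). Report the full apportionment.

Standard divisor 18150/11 ≈ 1650; standard quotas: Gamma 4.172, Theta 4.432, Epsilon 1.256, Zeta 1.141.
Rounding up gives 5, 5, 2, 2 = 14 seats, so the divisor must be adjusted.
With modified divisor 2000: modified quotas Gamma 3.442, Theta 3.656, Epsilon 1.036, Zeta 0.941.
Rounding up: Gamma 4, Theta 4, Epsilon 2, Zeta 1 (total 11).

Gamma=4, Theta=4, Epsilon=2, Zeta=1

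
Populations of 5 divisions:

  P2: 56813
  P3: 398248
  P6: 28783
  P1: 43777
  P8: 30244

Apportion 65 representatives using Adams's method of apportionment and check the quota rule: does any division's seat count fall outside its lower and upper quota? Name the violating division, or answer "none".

Standard quotas: P2 6.620, P3 46.402, P6 3.354, P1 5.101, P8 3.524.
Adams allocation: P2 7, P3 45, P6 4, P1 5, P8 4.
P3 has quota 46.402 (lower 46, upper 47) but receives 45 — outside the quota interval.

P3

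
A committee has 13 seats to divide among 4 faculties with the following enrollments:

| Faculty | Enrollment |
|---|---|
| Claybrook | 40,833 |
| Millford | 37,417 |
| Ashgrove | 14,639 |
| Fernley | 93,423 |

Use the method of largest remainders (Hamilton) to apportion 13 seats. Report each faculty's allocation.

Total 186312; standard divisor 186312/13 ≈ 14331.692.
Standard quotas: Claybrook 2.8491, Millford 2.6108, Ashgrove 1.0214, Fernley 6.5186.
Lower quotas: Claybrook 2, Millford 2, Ashgrove 1, Fernley 6 (sum 11, leaving 2 seats).
Remainders in descending order: Claybrook 0.8491, Millford 0.6108, Fernley 0.5186, Ashgrove 0.0214.
The surplus seats go to Claybrook, Millford.

Claybrook 3, Millford 3, Ashgrove 1, Fernley 6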